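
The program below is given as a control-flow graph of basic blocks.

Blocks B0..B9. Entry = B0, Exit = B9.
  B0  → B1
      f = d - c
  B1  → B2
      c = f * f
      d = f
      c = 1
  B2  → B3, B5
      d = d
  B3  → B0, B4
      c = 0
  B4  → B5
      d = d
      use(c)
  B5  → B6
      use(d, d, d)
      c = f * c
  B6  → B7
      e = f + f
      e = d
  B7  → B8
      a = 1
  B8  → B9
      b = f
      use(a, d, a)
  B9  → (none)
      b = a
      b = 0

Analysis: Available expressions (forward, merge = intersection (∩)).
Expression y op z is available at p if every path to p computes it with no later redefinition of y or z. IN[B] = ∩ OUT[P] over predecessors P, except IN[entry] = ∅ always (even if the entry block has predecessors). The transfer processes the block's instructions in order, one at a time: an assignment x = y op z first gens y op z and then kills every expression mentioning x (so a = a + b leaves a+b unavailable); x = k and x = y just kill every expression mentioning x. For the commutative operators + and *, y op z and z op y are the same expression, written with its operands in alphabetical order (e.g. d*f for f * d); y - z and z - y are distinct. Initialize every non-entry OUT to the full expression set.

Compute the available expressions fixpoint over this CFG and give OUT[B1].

Answer: {f*f}

Working:
Fixpoint table:
  B0: | IN={} | OUT={d-c}
  B1: | IN={d-c} | OUT={f*f}
  B2: | IN={f*f} | OUT={f*f}
  B3: | IN={f*f} | OUT={f*f}
  B4: | IN={f*f} | OUT={f*f}
  B5: | IN={f*f} | OUT={f*f}
  B6: | IN={f*f} | OUT={f*f, f+f}
  B7: | IN={f*f, f+f} | OUT={f*f, f+f}
  B8: | IN={f*f, f+f} | OUT={f*f, f+f}
  B9: | IN={f*f, f+f} | OUT={f*f, f+f}

Merge at B1: IN[B1] = OUT[B0] = {d-c}
Applying B1's transfer function to that IN value gives OUT[B1] (row B1 above).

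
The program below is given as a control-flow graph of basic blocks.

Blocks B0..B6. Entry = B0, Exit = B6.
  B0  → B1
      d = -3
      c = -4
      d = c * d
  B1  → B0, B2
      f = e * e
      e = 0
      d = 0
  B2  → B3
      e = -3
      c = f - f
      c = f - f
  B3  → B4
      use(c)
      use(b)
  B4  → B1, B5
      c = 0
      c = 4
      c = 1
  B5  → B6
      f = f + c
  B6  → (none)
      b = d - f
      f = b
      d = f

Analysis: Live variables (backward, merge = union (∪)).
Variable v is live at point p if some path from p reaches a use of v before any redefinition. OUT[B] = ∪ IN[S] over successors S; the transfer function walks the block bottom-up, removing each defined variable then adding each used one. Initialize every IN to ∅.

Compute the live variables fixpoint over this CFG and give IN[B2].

Answer: {b, d, f}

Trace:
Per-block solution:
  B0:  IN={b, e}  OUT={b, e}
  B1:  IN={b, e}  OUT={b, d, e, f}
  B2:  IN={b, d, f}  OUT={b, c, d, e, f}
  B3:  IN={b, c, d, e, f}  OUT={b, d, e, f}
  B4:  IN={b, d, e, f}  OUT={b, c, d, e, f}
  B5:  IN={c, d, f}  OUT={d, f}
  B6:  IN={d, f}  OUT={}

Merge at B2: OUT[B2] = IN[B3] = {b, c, d, e, f}
Applying B2's transfer function to that OUT value gives IN[B2] (row B2 above).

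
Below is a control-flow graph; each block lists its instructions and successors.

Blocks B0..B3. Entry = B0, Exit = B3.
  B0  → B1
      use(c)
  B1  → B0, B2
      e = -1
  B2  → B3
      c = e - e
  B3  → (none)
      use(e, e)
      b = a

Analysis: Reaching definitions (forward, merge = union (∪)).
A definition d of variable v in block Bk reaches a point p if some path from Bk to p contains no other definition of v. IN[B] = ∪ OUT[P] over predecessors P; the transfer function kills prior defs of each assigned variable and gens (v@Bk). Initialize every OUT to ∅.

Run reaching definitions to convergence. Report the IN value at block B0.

Per-block solution:
  B0:   IN={e@B1}   OUT={e@B1}
  B1:   IN={e@B1}   OUT={e@B1}
  B2:   IN={e@B1}   OUT={c@B2, e@B1}
  B3:   IN={c@B2, e@B1}   OUT={b@B3, c@B2, e@B1}

Merge at B0 (entry node, so the boundary value {} is joined with the incoming edge(s)): IN[B0] = {} ⊔ OUT[B1] = {e@B1}

Answer: {e@B1}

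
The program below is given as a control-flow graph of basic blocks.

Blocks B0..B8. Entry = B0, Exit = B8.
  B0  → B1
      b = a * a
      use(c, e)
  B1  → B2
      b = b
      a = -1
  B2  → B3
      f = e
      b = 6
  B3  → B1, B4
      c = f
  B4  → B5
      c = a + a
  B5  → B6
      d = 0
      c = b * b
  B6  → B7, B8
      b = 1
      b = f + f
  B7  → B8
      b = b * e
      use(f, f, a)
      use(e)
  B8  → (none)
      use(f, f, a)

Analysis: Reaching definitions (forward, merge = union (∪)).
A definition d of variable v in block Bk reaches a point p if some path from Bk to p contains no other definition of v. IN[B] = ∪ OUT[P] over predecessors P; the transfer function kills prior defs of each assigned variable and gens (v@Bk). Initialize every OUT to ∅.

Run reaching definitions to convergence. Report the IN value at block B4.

Per-block solution:
  B0: | IN={} | OUT={b@B0}
  B1: | IN={a@B1, b@B0, b@B2, c@B3, f@B2} | OUT={a@B1, b@B1, c@B3, f@B2}
  B2: | IN={a@B1, b@B1, c@B3, f@B2} | OUT={a@B1, b@B2, c@B3, f@B2}
  B3: | IN={a@B1, b@B2, c@B3, f@B2} | OUT={a@B1, b@B2, c@B3, f@B2}
  B4: | IN={a@B1, b@B2, c@B3, f@B2} | OUT={a@B1, b@B2, c@B4, f@B2}
  B5: | IN={a@B1, b@B2, c@B4, f@B2} | OUT={a@B1, b@B2, c@B5, d@B5, f@B2}
  B6: | IN={a@B1, b@B2, c@B5, d@B5, f@B2} | OUT={a@B1, b@B6, c@B5, d@B5, f@B2}
  B7: | IN={a@B1, b@B6, c@B5, d@B5, f@B2} | OUT={a@B1, b@B7, c@B5, d@B5, f@B2}
  B8: | IN={a@B1, b@B6, b@B7, c@B5, d@B5, f@B2} | OUT={a@B1, b@B6, b@B7, c@B5, d@B5, f@B2}

Merge at B4: IN[B4] = OUT[B3] = {a@B1, b@B2, c@B3, f@B2}

Answer: {a@B1, b@B2, c@B3, f@B2}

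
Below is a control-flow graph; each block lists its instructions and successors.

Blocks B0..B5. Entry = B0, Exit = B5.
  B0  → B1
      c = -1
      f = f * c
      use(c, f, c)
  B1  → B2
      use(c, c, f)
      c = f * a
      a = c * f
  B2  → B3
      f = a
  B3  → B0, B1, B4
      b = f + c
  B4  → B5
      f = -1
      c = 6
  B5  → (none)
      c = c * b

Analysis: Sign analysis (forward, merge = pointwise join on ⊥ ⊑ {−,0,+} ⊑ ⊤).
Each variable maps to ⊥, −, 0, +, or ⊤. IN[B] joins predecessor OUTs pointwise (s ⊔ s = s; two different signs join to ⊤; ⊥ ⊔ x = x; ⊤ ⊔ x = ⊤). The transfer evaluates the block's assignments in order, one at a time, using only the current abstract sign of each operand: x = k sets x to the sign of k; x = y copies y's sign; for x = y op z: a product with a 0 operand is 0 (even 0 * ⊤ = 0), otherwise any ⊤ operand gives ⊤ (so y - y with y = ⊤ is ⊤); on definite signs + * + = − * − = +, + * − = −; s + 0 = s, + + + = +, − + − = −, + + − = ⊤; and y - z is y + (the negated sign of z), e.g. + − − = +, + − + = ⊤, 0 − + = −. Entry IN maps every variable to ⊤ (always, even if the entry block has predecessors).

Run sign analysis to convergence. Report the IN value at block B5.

Converged values:
  B0:  IN=(all ⊤)  OUT={c:-; rest ⊤}
  B1:  IN=(all ⊤)  OUT=(all ⊤)
  B2:  IN=(all ⊤)  OUT=(all ⊤)
  B3:  IN=(all ⊤)  OUT=(all ⊤)
  B4:  IN=(all ⊤)  OUT={c:+, f:-; rest ⊤}
  B5:  IN={c:+, f:-; rest ⊤}  OUT={f:-; rest ⊤}

Merge at B5: IN[B5] = OUT[B4] = {a: ⊤, b: ⊤, c: +, d: ⊤, e: ⊤, f: -}

Answer: {a: ⊤, b: ⊤, c: +, d: ⊤, e: ⊤, f: -}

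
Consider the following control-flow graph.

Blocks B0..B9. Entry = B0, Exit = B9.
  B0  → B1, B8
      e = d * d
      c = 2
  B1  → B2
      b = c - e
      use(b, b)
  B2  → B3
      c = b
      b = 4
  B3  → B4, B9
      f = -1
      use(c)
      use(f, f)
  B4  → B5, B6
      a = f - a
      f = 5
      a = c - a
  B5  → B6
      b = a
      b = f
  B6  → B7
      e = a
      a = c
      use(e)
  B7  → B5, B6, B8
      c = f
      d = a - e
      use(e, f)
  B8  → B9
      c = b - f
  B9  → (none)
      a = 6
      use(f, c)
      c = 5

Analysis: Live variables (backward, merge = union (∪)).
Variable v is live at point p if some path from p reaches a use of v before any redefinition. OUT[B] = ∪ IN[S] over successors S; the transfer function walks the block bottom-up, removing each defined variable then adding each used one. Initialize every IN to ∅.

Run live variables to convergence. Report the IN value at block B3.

Fixpoint table:
  B0:  IN={a, b, d, f}  OUT={a, b, c, e, f}
  B1:  IN={a, c, e}  OUT={a, b}
  B2:  IN={a, b}  OUT={a, b, c}
  B3:  IN={a, b, c}  OUT={a, b, c, f}
  B4:  IN={a, b, c, f}  OUT={a, b, c, f}
  B5:  IN={a, c, f}  OUT={a, b, c, f}
  B6:  IN={a, b, c, f}  OUT={a, b, e, f}
  B7:  IN={a, b, e, f}  OUT={a, b, c, f}
  B8:  IN={b, f}  OUT={c, f}
  B9:  IN={c, f}  OUT={}

Merge at B3: OUT[B3] = IN[B4] ⊔ IN[B9] = {a, b, c, f}
Applying B3's transfer function to that OUT value gives IN[B3] (row B3 above).

Answer: {a, b, c}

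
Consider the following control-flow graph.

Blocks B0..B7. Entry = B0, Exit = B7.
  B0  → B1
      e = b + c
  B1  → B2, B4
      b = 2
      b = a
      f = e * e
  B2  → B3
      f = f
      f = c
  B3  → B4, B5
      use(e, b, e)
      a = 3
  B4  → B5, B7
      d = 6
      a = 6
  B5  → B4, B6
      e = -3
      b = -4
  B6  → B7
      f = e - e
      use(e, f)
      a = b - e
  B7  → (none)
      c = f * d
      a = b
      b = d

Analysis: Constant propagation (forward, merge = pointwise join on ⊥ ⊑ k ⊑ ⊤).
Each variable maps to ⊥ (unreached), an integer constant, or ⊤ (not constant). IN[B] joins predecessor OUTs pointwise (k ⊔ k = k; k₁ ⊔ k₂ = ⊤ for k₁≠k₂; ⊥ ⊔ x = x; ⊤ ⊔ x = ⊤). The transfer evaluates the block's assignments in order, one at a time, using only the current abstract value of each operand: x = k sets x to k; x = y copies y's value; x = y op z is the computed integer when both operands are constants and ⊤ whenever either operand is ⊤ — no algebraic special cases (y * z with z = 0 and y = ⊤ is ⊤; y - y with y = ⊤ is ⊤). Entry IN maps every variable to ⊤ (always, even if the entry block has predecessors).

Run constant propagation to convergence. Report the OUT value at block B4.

Converged values:
  B0: | IN=(all ⊤) | OUT=(all ⊤)
  B1: | IN=(all ⊤) | OUT=(all ⊤)
  B2: | IN=(all ⊤) | OUT=(all ⊤)
  B3: | IN=(all ⊤) | OUT={a:3; rest ⊤}
  B4: | IN=(all ⊤) | OUT={a:6, d:6; rest ⊤}
  B5: | IN=(all ⊤) | OUT={b:-4, e:-3; rest ⊤}
  B6: | IN={b:-4, e:-3; rest ⊤} | OUT={a:-1, b:-4, e:-3, f:0; rest ⊤}
  B7: | IN=(all ⊤) | OUT=(all ⊤)

Merge at B4: IN[B4] = OUT[B1] ⊔ OUT[B3] ⊔ OUT[B5] = {a: ⊤, b: ⊤, c: ⊤, d: ⊤, e: ⊤, f: ⊤}
Applying B4's transfer function to that IN value gives OUT[B4] (row B4 above).

Answer: {a: 6, b: ⊤, c: ⊤, d: 6, e: ⊤, f: ⊤}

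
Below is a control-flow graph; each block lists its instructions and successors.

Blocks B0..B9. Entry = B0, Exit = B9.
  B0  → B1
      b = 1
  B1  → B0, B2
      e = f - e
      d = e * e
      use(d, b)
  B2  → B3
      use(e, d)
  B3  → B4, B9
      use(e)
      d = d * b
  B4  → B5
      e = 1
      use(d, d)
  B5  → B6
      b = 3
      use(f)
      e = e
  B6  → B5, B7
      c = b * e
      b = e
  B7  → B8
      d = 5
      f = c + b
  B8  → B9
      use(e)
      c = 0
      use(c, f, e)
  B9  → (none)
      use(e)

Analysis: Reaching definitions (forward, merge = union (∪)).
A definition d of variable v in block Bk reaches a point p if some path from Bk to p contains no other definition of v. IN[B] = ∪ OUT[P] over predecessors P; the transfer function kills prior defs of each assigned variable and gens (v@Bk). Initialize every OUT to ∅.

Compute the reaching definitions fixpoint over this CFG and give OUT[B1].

Per-block solution:
  B0:  IN={b@B0, d@B1, e@B1}  OUT={b@B0, d@B1, e@B1}
  B1:  IN={b@B0, d@B1, e@B1}  OUT={b@B0, d@B1, e@B1}
  B2:  IN={b@B0, d@B1, e@B1}  OUT={b@B0, d@B1, e@B1}
  B3:  IN={b@B0, d@B1, e@B1}  OUT={b@B0, d@B3, e@B1}
  B4:  IN={b@B0, d@B3, e@B1}  OUT={b@B0, d@B3, e@B4}
  B5:  IN={b@B0, b@B6, c@B6, d@B3, e@B4, e@B5}  OUT={b@B5, c@B6, d@B3, e@B5}
  B6:  IN={b@B5, c@B6, d@B3, e@B5}  OUT={b@B6, c@B6, d@B3, e@B5}
  B7:  IN={b@B6, c@B6, d@B3, e@B5}  OUT={b@B6, c@B6, d@B7, e@B5, f@B7}
  B8:  IN={b@B6, c@B6, d@B7, e@B5, f@B7}  OUT={b@B6, c@B8, d@B7, e@B5, f@B7}
  B9:  IN={b@B0, b@B6, c@B8, d@B3, d@B7, e@B1, e@B5, f@B7}  OUT={b@B0, b@B6, c@B8, d@B3, d@B7, e@B1, e@B5, f@B7}

Merge at B1: IN[B1] = OUT[B0] = {b@B0, d@B1, e@B1}
Applying B1's transfer function to that IN value gives OUT[B1] (row B1 above).

Answer: {b@B0, d@B1, e@B1}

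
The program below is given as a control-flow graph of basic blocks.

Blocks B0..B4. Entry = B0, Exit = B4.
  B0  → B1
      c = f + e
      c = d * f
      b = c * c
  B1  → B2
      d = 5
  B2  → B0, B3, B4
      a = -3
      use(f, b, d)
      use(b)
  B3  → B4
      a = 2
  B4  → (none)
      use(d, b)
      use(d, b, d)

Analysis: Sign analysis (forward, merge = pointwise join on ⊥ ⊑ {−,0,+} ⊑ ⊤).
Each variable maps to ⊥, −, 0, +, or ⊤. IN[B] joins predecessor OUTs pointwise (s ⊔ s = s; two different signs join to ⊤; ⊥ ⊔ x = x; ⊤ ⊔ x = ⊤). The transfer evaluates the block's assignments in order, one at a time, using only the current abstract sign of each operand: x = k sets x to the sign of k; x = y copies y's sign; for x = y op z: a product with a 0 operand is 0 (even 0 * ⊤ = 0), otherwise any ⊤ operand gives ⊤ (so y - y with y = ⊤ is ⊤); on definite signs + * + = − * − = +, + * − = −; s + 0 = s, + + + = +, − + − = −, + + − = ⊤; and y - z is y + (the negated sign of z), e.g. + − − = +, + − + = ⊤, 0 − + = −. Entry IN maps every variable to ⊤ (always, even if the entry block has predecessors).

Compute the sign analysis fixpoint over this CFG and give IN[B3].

Answer: {a: -, b: ⊤, c: ⊤, d: +, e: ⊤, f: ⊤}

Derivation:
Per-block solution:
  B0:  IN=(all ⊤)  OUT=(all ⊤)
  B1:  IN=(all ⊤)  OUT={d:+; rest ⊤}
  B2:  IN={d:+; rest ⊤}  OUT={a:-, d:+; rest ⊤}
  B3:  IN={a:-, d:+; rest ⊤}  OUT={a:+, d:+; rest ⊤}
  B4:  IN={d:+; rest ⊤}  OUT={d:+; rest ⊤}

Merge at B3: IN[B3] = OUT[B2] = {a: -, b: ⊤, c: ⊤, d: +, e: ⊤, f: ⊤}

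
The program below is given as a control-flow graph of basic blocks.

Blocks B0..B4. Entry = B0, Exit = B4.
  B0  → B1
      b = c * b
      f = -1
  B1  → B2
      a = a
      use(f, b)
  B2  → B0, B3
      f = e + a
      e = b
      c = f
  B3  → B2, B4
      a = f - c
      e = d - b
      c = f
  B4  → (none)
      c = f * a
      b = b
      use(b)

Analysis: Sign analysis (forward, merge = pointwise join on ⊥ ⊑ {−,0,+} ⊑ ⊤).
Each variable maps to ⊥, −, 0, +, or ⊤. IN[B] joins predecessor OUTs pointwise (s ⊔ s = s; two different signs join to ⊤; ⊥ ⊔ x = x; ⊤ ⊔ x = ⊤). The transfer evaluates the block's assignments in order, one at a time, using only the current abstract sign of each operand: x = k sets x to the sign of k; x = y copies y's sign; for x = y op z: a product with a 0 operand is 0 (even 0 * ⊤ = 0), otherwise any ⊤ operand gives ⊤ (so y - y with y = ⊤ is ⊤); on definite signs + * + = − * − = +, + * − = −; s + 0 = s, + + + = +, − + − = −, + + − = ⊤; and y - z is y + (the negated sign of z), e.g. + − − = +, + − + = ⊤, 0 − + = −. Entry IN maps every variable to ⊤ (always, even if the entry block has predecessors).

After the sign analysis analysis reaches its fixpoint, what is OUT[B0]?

Answer: {a: ⊤, b: ⊤, c: ⊤, d: ⊤, e: ⊤, f: -}

Working:
Per-block solution:
  B0: | IN=(all ⊤) | OUT={f:-; rest ⊤}
  B1: | IN={f:-; rest ⊤} | OUT={f:-; rest ⊤}
  B2: | IN=(all ⊤) | OUT=(all ⊤)
  B3: | IN=(all ⊤) | OUT=(all ⊤)
  B4: | IN=(all ⊤) | OUT=(all ⊤)

Merge at B0 (entry node, so the boundary value (all ⊤) is joined with the incoming edge(s)): IN[B0] = (all ⊤) ⊔ OUT[B2] = {a: ⊤, b: ⊤, c: ⊤, d: ⊤, e: ⊤, f: ⊤}
Applying B0's transfer function to that IN value gives OUT[B0] (row B0 above).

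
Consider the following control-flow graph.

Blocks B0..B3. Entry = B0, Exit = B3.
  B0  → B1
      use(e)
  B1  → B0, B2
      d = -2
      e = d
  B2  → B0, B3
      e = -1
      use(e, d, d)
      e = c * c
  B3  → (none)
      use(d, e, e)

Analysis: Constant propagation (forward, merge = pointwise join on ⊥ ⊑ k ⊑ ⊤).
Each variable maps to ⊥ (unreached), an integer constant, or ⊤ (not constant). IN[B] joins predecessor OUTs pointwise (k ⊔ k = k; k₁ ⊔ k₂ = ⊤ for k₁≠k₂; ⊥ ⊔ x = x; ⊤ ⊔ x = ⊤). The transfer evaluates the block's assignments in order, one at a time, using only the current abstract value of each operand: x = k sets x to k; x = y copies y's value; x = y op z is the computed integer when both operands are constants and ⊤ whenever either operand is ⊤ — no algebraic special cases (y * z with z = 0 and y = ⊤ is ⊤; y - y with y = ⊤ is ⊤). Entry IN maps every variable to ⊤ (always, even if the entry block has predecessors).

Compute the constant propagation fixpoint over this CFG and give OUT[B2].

Answer: {a: ⊤, b: ⊤, c: ⊤, d: -2, e: ⊤, f: ⊤}

Derivation:
Converged values:
  B0:  IN=(all ⊤)  OUT=(all ⊤)
  B1:  IN=(all ⊤)  OUT={d:-2, e:-2; rest ⊤}
  B2:  IN={d:-2, e:-2; rest ⊤}  OUT={d:-2; rest ⊤}
  B3:  IN={d:-2; rest ⊤}  OUT={d:-2; rest ⊤}

Merge at B2: IN[B2] = OUT[B1] = {a: ⊤, b: ⊤, c: ⊤, d: -2, e: -2, f: ⊤}
Applying B2's transfer function to that IN value gives OUT[B2] (row B2 above).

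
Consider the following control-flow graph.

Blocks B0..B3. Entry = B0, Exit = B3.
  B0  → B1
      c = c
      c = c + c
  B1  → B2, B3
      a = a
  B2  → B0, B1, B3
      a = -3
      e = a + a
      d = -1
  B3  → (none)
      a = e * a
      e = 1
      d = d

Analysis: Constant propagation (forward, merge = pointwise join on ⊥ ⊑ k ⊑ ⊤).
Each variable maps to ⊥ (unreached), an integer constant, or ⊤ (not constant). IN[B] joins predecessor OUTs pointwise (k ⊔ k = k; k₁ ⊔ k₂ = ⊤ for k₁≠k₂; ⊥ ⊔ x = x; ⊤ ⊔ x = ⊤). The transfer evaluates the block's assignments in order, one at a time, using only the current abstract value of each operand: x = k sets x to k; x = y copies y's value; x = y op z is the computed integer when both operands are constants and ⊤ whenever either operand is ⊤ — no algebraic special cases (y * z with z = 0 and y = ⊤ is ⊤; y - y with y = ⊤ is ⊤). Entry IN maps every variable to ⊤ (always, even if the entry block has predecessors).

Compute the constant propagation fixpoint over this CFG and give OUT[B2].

Answer: {a: -3, b: ⊤, c: ⊤, d: -1, e: -6, f: ⊤}

Working:
Converged values:
  B0: | IN=(all ⊤) | OUT=(all ⊤)
  B1: | IN=(all ⊤) | OUT=(all ⊤)
  B2: | IN=(all ⊤) | OUT={a:-3, d:-1, e:-6; rest ⊤}
  B3: | IN=(all ⊤) | OUT={e:1; rest ⊤}

Merge at B2: IN[B2] = OUT[B1] = {a: ⊤, b: ⊤, c: ⊤, d: ⊤, e: ⊤, f: ⊤}
Applying B2's transfer function to that IN value gives OUT[B2] (row B2 above).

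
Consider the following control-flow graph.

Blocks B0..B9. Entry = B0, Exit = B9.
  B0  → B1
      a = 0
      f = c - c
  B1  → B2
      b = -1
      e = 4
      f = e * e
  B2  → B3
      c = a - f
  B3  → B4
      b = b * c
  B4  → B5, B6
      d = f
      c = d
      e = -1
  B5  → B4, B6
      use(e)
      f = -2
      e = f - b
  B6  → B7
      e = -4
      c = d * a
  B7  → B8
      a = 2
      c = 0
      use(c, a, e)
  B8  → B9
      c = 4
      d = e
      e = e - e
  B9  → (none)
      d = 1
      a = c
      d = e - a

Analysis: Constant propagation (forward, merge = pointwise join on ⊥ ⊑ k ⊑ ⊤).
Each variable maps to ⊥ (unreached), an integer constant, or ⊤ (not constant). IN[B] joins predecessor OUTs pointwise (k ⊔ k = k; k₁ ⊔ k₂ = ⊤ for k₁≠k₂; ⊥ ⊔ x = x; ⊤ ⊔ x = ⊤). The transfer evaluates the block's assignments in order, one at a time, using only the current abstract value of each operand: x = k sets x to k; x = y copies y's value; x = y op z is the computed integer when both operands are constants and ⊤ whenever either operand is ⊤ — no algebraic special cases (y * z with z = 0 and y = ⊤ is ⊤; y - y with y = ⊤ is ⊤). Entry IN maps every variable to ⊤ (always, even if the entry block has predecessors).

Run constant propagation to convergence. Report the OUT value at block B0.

Answer: {a: 0, b: ⊤, c: ⊤, d: ⊤, e: ⊤, f: ⊤}

Derivation:
Per-block solution:
  B0: | IN=(all ⊤) | OUT={a:0; rest ⊤}
  B1: | IN={a:0; rest ⊤} | OUT={a:0, b:-1, e:4, f:16; rest ⊤}
  B2: | IN={a:0, b:-1, e:4, f:16; rest ⊤} | OUT={a:0, b:-1, c:-16, e:4, f:16; rest ⊤}
  B3: | IN={a:0, b:-1, c:-16, e:4, f:16; rest ⊤} | OUT={a:0, b:16, c:-16, e:4, f:16; rest ⊤}
  B4: | IN={a:0, b:16; rest ⊤} | OUT={a:0, b:16, e:-1; rest ⊤}
  B5: | IN={a:0, b:16, e:-1; rest ⊤} | OUT={a:0, b:16, e:-18, f:-2; rest ⊤}
  B6: | IN={a:0, b:16; rest ⊤} | OUT={a:0, b:16, e:-4; rest ⊤}
  B7: | IN={a:0, b:16, e:-4; rest ⊤} | OUT={a:2, b:16, c:0, e:-4; rest ⊤}
  B8: | IN={a:2, b:16, c:0, e:-4; rest ⊤} | OUT={a:2, b:16, c:4, d:-4, e:0; rest ⊤}
  B9: | IN={a:2, b:16, c:4, d:-4, e:0; rest ⊤} | OUT={a:4, b:16, c:4, d:-4, e:0; rest ⊤}

B0 is the boundary node: IN[B0] = {a: ⊤, b: ⊤, c: ⊤, d: ⊤, e: ⊤, f: ⊤}
Applying B0's transfer function to that IN value gives OUT[B0] (row B0 above).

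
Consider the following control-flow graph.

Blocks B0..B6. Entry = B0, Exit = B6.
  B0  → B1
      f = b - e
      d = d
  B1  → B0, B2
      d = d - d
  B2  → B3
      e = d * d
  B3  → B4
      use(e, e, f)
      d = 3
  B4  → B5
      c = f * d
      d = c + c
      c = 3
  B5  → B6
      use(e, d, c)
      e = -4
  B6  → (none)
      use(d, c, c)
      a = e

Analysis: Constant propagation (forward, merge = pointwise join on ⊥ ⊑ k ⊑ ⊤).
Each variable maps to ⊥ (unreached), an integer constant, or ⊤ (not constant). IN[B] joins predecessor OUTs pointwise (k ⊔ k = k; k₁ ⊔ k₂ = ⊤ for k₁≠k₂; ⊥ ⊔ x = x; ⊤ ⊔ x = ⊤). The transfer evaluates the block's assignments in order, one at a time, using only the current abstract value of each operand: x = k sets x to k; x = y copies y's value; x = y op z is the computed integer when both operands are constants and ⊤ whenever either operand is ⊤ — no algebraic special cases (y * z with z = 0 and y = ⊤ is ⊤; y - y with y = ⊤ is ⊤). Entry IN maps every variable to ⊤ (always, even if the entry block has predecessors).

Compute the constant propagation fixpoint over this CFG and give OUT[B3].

Per-block solution:
  B0:   IN=(all ⊤)   OUT=(all ⊤)
  B1:   IN=(all ⊤)   OUT=(all ⊤)
  B2:   IN=(all ⊤)   OUT=(all ⊤)
  B3:   IN=(all ⊤)   OUT={d:3; rest ⊤}
  B4:   IN={d:3; rest ⊤}   OUT={c:3; rest ⊤}
  B5:   IN={c:3; rest ⊤}   OUT={c:3, e:-4; rest ⊤}
  B6:   IN={c:3, e:-4; rest ⊤}   OUT={a:-4, c:3, e:-4; rest ⊤}

Merge at B3: IN[B3] = OUT[B2] = {a: ⊤, b: ⊤, c: ⊤, d: ⊤, e: ⊤, f: ⊤}
Applying B3's transfer function to that IN value gives OUT[B3] (row B3 above).

Answer: {a: ⊤, b: ⊤, c: ⊤, d: 3, e: ⊤, f: ⊤}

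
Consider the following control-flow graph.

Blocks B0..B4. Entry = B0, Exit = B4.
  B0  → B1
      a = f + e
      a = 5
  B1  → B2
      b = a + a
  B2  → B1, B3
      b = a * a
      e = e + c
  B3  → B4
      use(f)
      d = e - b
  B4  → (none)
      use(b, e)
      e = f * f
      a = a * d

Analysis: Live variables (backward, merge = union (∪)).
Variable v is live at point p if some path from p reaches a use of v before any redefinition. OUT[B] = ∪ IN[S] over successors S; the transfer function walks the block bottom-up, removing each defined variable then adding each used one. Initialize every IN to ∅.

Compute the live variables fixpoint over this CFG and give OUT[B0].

Per-block solution:
  B0:   IN={c, e, f}   OUT={a, c, e, f}
  B1:   IN={a, c, e, f}   OUT={a, c, e, f}
  B2:   IN={a, c, e, f}   OUT={a, b, c, e, f}
  B3:   IN={a, b, e, f}   OUT={a, b, d, e, f}
  B4:   IN={a, b, d, e, f}   OUT={}

Merge at B0: OUT[B0] = IN[B1] = {a, c, e, f}

Answer: {a, c, e, f}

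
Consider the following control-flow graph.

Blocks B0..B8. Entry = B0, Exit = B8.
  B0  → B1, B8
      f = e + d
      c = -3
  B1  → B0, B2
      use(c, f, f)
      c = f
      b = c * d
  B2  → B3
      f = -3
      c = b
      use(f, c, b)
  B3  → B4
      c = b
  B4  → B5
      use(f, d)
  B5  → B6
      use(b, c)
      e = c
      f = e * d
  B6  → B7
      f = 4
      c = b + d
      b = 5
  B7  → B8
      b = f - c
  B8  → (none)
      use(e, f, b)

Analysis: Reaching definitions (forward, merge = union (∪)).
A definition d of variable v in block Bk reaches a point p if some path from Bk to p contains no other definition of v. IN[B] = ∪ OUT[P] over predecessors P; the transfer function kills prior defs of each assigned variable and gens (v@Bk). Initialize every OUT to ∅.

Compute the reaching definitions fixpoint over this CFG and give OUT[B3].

Answer: {b@B1, c@B3, f@B2}

Working:
Converged values:
  B0:  IN={b@B1, c@B1, f@B0}  OUT={b@B1, c@B0, f@B0}
  B1:  IN={b@B1, c@B0, f@B0}  OUT={b@B1, c@B1, f@B0}
  B2:  IN={b@B1, c@B1, f@B0}  OUT={b@B1, c@B2, f@B2}
  B3:  IN={b@B1, c@B2, f@B2}  OUT={b@B1, c@B3, f@B2}
  B4:  IN={b@B1, c@B3, f@B2}  OUT={b@B1, c@B3, f@B2}
  B5:  IN={b@B1, c@B3, f@B2}  OUT={b@B1, c@B3, e@B5, f@B5}
  B6:  IN={b@B1, c@B3, e@B5, f@B5}  OUT={b@B6, c@B6, e@B5, f@B6}
  B7:  IN={b@B6, c@B6, e@B5, f@B6}  OUT={b@B7, c@B6, e@B5, f@B6}
  B8:  IN={b@B1, b@B7, c@B0, c@B6, e@B5, f@B0, f@B6}  OUT={b@B1, b@B7, c@B0, c@B6, e@B5, f@B0, f@B6}

Merge at B3: IN[B3] = OUT[B2] = {b@B1, c@B2, f@B2}
Applying B3's transfer function to that IN value gives OUT[B3] (row B3 above).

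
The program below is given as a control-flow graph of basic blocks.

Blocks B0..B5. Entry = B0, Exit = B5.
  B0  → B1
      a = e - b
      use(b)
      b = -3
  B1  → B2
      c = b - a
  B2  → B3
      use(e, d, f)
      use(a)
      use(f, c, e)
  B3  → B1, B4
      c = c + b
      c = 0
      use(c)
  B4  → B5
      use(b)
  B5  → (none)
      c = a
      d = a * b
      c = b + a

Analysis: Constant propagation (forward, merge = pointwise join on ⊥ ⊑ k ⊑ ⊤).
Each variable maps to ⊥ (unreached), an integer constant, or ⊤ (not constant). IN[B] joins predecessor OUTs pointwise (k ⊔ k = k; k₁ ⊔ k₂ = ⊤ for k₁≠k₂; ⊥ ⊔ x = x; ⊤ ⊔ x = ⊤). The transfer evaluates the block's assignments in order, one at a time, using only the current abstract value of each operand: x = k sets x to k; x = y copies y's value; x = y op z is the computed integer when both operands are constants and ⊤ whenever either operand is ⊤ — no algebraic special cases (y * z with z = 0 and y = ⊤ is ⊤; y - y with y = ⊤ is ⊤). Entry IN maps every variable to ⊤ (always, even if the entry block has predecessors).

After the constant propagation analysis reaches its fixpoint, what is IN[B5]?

Fixpoint table:
  B0:   IN=(all ⊤)   OUT={b:-3; rest ⊤}
  B1:   IN={b:-3; rest ⊤}   OUT={b:-3; rest ⊤}
  B2:   IN={b:-3; rest ⊤}   OUT={b:-3; rest ⊤}
  B3:   IN={b:-3; rest ⊤}   OUT={b:-3, c:0; rest ⊤}
  B4:   IN={b:-3, c:0; rest ⊤}   OUT={b:-3, c:0; rest ⊤}
  B5:   IN={b:-3, c:0; rest ⊤}   OUT={b:-3; rest ⊤}

Merge at B5: IN[B5] = OUT[B4] = {a: ⊤, b: -3, c: 0, d: ⊤, e: ⊤, f: ⊤}

Answer: {a: ⊤, b: -3, c: 0, d: ⊤, e: ⊤, f: ⊤}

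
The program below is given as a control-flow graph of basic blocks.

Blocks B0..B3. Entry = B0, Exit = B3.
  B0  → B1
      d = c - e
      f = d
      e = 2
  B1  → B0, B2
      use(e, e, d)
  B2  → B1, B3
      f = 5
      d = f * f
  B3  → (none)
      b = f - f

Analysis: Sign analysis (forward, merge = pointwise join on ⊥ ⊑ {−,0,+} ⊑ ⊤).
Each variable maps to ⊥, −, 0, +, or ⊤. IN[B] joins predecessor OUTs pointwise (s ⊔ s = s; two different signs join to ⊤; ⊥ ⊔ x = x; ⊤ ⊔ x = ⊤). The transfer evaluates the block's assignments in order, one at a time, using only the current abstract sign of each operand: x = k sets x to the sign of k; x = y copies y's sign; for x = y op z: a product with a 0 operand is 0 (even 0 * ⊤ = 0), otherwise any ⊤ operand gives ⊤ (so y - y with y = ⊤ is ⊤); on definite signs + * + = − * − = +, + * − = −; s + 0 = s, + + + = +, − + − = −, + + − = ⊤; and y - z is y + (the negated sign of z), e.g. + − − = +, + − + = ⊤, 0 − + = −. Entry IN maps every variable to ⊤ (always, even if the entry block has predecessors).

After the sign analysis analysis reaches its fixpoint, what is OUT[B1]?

Per-block solution:
  B0:  IN=(all ⊤)  OUT={e:+; rest ⊤}
  B1:  IN={e:+; rest ⊤}  OUT={e:+; rest ⊤}
  B2:  IN={e:+; rest ⊤}  OUT={d:+, e:+, f:+; rest ⊤}
  B3:  IN={d:+, e:+, f:+; rest ⊤}  OUT={d:+, e:+, f:+; rest ⊤}

Merge at B1: IN[B1] = OUT[B0] ⊔ OUT[B2] = {a: ⊤, b: ⊤, c: ⊤, d: ⊤, e: +, f: ⊤}
Applying B1's transfer function to that IN value gives OUT[B1] (row B1 above).

Answer: {a: ⊤, b: ⊤, c: ⊤, d: ⊤, e: +, f: ⊤}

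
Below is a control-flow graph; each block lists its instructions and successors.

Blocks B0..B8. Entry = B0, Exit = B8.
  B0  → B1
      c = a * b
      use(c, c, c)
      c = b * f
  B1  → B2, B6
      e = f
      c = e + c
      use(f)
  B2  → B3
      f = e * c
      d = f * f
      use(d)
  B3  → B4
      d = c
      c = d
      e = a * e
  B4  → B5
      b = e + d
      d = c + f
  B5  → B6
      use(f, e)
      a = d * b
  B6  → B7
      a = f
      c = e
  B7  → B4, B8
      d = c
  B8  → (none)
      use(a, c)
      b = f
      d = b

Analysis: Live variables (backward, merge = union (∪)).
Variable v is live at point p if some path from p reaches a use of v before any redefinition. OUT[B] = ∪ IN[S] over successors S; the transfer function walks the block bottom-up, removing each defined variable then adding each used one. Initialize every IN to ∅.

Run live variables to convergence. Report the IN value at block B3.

Answer: {a, c, e, f}

Derivation:
Per-block solution:
  B0:  IN={a, b, f}  OUT={a, c, f}
  B1:  IN={a, c, f}  OUT={a, c, e, f}
  B2:  IN={a, c, e}  OUT={a, c, e, f}
  B3:  IN={a, c, e, f}  OUT={c, d, e, f}
  B4:  IN={c, d, e, f}  OUT={b, d, e, f}
  B5:  IN={b, d, e, f}  OUT={e, f}
  B6:  IN={e, f}  OUT={a, c, e, f}
  B7:  IN={a, c, e, f}  OUT={a, c, d, e, f}
  B8:  IN={a, c, f}  OUT={}

Merge at B3: OUT[B3] = IN[B4] = {c, d, e, f}
Applying B3's transfer function to that OUT value gives IN[B3] (row B3 above).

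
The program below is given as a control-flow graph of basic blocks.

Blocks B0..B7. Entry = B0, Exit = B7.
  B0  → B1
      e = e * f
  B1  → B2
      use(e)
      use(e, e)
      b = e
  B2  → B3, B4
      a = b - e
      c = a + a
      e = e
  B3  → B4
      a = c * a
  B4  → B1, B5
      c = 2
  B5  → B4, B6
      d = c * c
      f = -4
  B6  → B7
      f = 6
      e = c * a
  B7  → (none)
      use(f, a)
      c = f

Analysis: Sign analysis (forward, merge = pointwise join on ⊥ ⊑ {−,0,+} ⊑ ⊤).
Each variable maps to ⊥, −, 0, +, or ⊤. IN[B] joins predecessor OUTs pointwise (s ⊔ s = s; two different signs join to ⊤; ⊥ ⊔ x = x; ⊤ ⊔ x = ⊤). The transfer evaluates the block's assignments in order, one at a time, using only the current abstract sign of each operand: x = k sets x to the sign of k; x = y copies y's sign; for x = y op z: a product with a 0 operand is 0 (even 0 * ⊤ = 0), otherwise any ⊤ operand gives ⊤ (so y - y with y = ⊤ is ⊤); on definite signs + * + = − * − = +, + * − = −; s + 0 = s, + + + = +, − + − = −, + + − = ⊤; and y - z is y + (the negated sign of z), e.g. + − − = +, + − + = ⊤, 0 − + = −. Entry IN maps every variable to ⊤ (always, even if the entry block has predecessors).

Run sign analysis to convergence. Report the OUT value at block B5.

Per-block solution:
  B0:  IN=(all ⊤)  OUT=(all ⊤)
  B1:  IN=(all ⊤)  OUT=(all ⊤)
  B2:  IN=(all ⊤)  OUT=(all ⊤)
  B3:  IN=(all ⊤)  OUT=(all ⊤)
  B4:  IN=(all ⊤)  OUT={c:+; rest ⊤}
  B5:  IN={c:+; rest ⊤}  OUT={c:+, d:+, f:-; rest ⊤}
  B6:  IN={c:+, d:+, f:-; rest ⊤}  OUT={c:+, d:+, f:+; rest ⊤}
  B7:  IN={c:+, d:+, f:+; rest ⊤}  OUT={c:+, d:+, f:+; rest ⊤}

Merge at B5: IN[B5] = OUT[B4] = {a: ⊤, b: ⊤, c: +, d: ⊤, e: ⊤, f: ⊤}
Applying B5's transfer function to that IN value gives OUT[B5] (row B5 above).

Answer: {a: ⊤, b: ⊤, c: +, d: +, e: ⊤, f: -}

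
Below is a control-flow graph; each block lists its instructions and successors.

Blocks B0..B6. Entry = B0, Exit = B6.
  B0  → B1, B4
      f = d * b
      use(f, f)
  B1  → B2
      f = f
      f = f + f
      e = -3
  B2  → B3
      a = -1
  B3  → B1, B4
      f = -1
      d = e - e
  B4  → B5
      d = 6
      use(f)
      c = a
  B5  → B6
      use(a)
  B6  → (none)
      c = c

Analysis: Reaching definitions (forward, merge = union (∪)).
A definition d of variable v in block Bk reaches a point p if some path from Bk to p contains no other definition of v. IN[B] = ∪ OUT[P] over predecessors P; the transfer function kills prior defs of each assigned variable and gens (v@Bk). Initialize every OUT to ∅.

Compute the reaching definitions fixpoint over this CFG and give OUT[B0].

Fixpoint table:
  B0: | IN={} | OUT={f@B0}
  B1: | IN={a@B2, d@B3, e@B1, f@B0, f@B3} | OUT={a@B2, d@B3, e@B1, f@B1}
  B2: | IN={a@B2, d@B3, e@B1, f@B1} | OUT={a@B2, d@B3, e@B1, f@B1}
  B3: | IN={a@B2, d@B3, e@B1, f@B1} | OUT={a@B2, d@B3, e@B1, f@B3}
  B4: | IN={a@B2, d@B3, e@B1, f@B0, f@B3} | OUT={a@B2, c@B4, d@B4, e@B1, f@B0, f@B3}
  B5: | IN={a@B2, c@B4, d@B4, e@B1, f@B0, f@B3} | OUT={a@B2, c@B4, d@B4, e@B1, f@B0, f@B3}
  B6: | IN={a@B2, c@B4, d@B4, e@B1, f@B0, f@B3} | OUT={a@B2, c@B6, d@B4, e@B1, f@B0, f@B3}

B0 is the boundary node: IN[B0] = {}
Applying B0's transfer function to that IN value gives OUT[B0] (row B0 above).

Answer: {f@B0}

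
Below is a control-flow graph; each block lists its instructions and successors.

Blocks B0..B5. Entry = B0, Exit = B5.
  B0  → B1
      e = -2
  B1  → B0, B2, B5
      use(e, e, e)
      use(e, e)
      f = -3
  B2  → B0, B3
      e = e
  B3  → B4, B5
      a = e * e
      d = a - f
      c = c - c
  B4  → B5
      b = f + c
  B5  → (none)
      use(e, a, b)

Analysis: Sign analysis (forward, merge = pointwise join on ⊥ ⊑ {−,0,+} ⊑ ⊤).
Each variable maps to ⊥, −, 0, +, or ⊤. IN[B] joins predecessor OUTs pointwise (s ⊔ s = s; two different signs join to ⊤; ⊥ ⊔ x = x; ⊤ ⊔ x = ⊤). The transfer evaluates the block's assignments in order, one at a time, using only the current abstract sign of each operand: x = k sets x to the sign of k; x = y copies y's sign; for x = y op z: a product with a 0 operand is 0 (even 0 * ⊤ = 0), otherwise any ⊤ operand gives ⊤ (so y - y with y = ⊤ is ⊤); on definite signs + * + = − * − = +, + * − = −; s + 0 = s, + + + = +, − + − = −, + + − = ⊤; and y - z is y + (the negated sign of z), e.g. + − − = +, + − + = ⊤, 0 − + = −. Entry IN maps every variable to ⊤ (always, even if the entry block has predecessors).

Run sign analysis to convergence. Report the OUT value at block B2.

Answer: {a: ⊤, b: ⊤, c: ⊤, d: ⊤, e: -, f: -}

Working:
Converged values:
  B0:  IN=(all ⊤)  OUT={e:-; rest ⊤}
  B1:  IN={e:-; rest ⊤}  OUT={e:-, f:-; rest ⊤}
  B2:  IN={e:-, f:-; rest ⊤}  OUT={e:-, f:-; rest ⊤}
  B3:  IN={e:-, f:-; rest ⊤}  OUT={a:+, d:+, e:-, f:-; rest ⊤}
  B4:  IN={a:+, d:+, e:-, f:-; rest ⊤}  OUT={a:+, d:+, e:-, f:-; rest ⊤}
  B5:  IN={e:-, f:-; rest ⊤}  OUT={e:-, f:-; rest ⊤}

Merge at B2: IN[B2] = OUT[B1] = {a: ⊤, b: ⊤, c: ⊤, d: ⊤, e: -, f: -}
Applying B2's transfer function to that IN value gives OUT[B2] (row B2 above).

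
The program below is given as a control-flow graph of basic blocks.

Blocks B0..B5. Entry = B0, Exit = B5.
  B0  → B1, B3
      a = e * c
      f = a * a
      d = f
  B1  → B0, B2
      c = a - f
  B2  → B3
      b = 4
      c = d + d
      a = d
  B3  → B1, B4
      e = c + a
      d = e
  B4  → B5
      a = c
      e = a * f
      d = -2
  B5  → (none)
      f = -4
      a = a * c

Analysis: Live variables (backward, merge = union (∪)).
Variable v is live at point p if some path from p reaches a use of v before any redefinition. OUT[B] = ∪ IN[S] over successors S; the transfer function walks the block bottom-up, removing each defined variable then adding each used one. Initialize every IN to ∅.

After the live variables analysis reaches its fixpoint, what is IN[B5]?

Fixpoint table:
  B0:   IN={c, e}   OUT={a, c, d, e, f}
  B1:   IN={a, d, e, f}   OUT={c, d, e, f}
  B2:   IN={d, f}   OUT={a, c, f}
  B3:   IN={a, c, f}   OUT={a, c, d, e, f}
  B4:   IN={c, f}   OUT={a, c}
  B5:   IN={a, c}   OUT={}

B5 is the boundary node: OUT[B5] = {}
Applying B5's transfer function to that OUT value gives IN[B5] (row B5 above).

Answer: {a, c}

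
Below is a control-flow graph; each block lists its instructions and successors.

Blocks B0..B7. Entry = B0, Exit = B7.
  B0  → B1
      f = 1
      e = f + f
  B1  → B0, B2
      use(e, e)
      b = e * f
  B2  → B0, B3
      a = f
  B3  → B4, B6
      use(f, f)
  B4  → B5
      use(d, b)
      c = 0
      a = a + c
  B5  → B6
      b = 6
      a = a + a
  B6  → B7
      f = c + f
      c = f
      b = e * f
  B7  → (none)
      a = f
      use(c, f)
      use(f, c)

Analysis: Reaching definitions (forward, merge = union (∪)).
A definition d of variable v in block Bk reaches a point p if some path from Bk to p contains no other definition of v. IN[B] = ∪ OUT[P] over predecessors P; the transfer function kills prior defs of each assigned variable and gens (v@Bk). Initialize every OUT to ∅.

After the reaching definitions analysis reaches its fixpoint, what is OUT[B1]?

Answer: {a@B2, b@B1, e@B0, f@B0}

Working:
Converged values:
  B0: | IN={a@B2, b@B1, e@B0, f@B0} | OUT={a@B2, b@B1, e@B0, f@B0}
  B1: | IN={a@B2, b@B1, e@B0, f@B0} | OUT={a@B2, b@B1, e@B0, f@B0}
  B2: | IN={a@B2, b@B1, e@B0, f@B0} | OUT={a@B2, b@B1, e@B0, f@B0}
  B3: | IN={a@B2, b@B1, e@B0, f@B0} | OUT={a@B2, b@B1, e@B0, f@B0}
  B4: | IN={a@B2, b@B1, e@B0, f@B0} | OUT={a@B4, b@B1, c@B4, e@B0, f@B0}
  B5: | IN={a@B4, b@B1, c@B4, e@B0, f@B0} | OUT={a@B5, b@B5, c@B4, e@B0, f@B0}
  B6: | IN={a@B2, a@B5, b@B1, b@B5, c@B4, e@B0, f@B0} | OUT={a@B2, a@B5, b@B6, c@B6, e@B0, f@B6}
  B7: | IN={a@B2, a@B5, b@B6, c@B6, e@B0, f@B6} | OUT={a@B7, b@B6, c@B6, e@B0, f@B6}

Merge at B1: IN[B1] = OUT[B0] = {a@B2, b@B1, e@B0, f@B0}
Applying B1's transfer function to that IN value gives OUT[B1] (row B1 above).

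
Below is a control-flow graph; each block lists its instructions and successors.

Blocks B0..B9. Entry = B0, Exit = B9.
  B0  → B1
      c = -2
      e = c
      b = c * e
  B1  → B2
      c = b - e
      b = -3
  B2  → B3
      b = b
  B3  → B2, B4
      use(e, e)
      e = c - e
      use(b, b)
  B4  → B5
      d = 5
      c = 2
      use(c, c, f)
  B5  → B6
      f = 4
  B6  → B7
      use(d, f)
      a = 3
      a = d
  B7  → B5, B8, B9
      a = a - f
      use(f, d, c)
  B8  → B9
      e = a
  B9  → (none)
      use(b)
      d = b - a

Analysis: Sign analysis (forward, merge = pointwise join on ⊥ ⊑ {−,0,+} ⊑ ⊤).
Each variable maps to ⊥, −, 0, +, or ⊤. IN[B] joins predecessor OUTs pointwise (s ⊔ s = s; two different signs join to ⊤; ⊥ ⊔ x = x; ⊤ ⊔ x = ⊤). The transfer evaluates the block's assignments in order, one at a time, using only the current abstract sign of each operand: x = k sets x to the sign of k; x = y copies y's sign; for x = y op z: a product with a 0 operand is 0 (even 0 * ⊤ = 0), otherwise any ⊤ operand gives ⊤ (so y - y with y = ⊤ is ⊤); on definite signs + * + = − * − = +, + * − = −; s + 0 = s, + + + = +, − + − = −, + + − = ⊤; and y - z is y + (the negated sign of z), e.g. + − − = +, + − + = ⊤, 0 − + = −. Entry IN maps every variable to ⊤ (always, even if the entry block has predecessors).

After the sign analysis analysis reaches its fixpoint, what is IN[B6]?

Answer: {a: ⊤, b: -, c: +, d: +, e: ⊤, f: +}

Trace:
Fixpoint table:
  B0: | IN=(all ⊤) | OUT={b:+, c:-, e:-; rest ⊤}
  B1: | IN={b:+, c:-, e:-; rest ⊤} | OUT={b:-, c:+, e:-; rest ⊤}
  B2: | IN={b:-, c:+; rest ⊤} | OUT={b:-, c:+; rest ⊤}
  B3: | IN={b:-, c:+; rest ⊤} | OUT={b:-, c:+; rest ⊤}
  B4: | IN={b:-, c:+; rest ⊤} | OUT={b:-, c:+, d:+; rest ⊤}
  B5: | IN={b:-, c:+, d:+; rest ⊤} | OUT={b:-, c:+, d:+, f:+; rest ⊤}
  B6: | IN={b:-, c:+, d:+, f:+; rest ⊤} | OUT={a:+, b:-, c:+, d:+, f:+; rest ⊤}
  B7: | IN={a:+, b:-, c:+, d:+, f:+; rest ⊤} | OUT={b:-, c:+, d:+, f:+; rest ⊤}
  B8: | IN={b:-, c:+, d:+, f:+; rest ⊤} | OUT={b:-, c:+, d:+, f:+; rest ⊤}
  B9: | IN={b:-, c:+, d:+, f:+; rest ⊤} | OUT={b:-, c:+, f:+; rest ⊤}

Merge at B6: IN[B6] = OUT[B5] = {a: ⊤, b: -, c: +, d: +, e: ⊤, f: +}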